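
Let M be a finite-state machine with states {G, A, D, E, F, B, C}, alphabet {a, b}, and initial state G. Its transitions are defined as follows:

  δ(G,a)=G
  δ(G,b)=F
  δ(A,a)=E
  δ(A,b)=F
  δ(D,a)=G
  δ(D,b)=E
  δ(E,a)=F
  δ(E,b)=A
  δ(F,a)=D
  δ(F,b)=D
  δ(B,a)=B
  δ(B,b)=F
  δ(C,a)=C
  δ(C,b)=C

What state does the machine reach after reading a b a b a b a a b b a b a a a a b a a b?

Trace: G -a-> G -b-> F -a-> D -b-> E -a-> F -b-> D -a-> G -a-> G -b-> F -b-> D -a-> G -b-> F -a-> D -a-> G -a-> G -a-> G -b-> F -a-> D -a-> G -b-> F

F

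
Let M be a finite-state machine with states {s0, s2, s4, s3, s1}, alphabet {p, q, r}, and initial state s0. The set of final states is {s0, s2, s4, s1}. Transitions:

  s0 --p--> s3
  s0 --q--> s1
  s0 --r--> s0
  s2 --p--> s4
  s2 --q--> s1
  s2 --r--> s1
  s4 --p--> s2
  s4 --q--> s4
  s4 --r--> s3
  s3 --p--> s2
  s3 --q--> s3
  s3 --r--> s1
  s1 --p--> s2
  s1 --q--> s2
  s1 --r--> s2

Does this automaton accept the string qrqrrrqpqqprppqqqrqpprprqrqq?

Trace: s0 -q-> s1 -r-> s2 -q-> s1 -r-> s2 -r-> s1 -r-> s2 -q-> s1 -p-> s2 -q-> s1 -q-> s2 -p-> s4 -r-> s3 -p-> s2 -p-> s4 -q-> s4 -q-> s4 -q-> s4 -r-> s3 -q-> s3 -p-> s2 -p-> s4 -r-> s3 -p-> s2 -r-> s1 -q-> s2 -r-> s1 -q-> s2 -q-> s1
End state s1 is accepting.

Yes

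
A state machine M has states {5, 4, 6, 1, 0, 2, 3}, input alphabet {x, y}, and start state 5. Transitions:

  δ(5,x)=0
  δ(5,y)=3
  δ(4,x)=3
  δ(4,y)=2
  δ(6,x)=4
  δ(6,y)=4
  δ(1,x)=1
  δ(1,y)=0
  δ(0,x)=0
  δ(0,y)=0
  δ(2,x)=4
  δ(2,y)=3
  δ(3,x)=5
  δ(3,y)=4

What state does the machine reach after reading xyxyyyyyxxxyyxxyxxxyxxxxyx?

start at 5
read 'x': 5 → 0
read 'y': 0 → 0
read 'x': 0 → 0
read 'y': 0 → 0
read 'y': 0 → 0
read 'y': 0 → 0
read 'y': 0 → 0
read 'y': 0 → 0
read 'x': 0 → 0
read 'x': 0 → 0
read 'x': 0 → 0
read 'y': 0 → 0
read 'y': 0 → 0
read 'x': 0 → 0
read 'x': 0 → 0
read 'y': 0 → 0
read 'x': 0 → 0
read 'x': 0 → 0
read 'x': 0 → 0
read 'y': 0 → 0
read 'x': 0 → 0
read 'x': 0 → 0
read 'x': 0 → 0
read 'x': 0 → 0
read 'y': 0 → 0
read 'x': 0 → 0

0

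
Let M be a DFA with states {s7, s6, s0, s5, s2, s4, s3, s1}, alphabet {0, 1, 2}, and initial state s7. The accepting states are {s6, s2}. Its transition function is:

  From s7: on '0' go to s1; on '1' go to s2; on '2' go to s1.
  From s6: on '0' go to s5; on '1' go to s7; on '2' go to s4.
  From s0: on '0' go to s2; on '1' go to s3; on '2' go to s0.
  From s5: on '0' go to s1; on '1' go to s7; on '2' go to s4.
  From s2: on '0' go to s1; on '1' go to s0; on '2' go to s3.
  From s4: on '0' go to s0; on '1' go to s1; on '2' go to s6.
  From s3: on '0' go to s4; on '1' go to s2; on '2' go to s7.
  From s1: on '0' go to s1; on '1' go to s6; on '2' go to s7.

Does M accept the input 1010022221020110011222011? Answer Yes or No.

start at s7
read '1': s7 → s2
read '0': s2 → s1
read '1': s1 → s6
read '0': s6 → s5
read '0': s5 → s1
read '2': s1 → s7
read '2': s7 → s1
read '2': s1 → s7
read '2': s7 → s1
read '1': s1 → s6
read '0': s6 → s5
read '2': s5 → s4
read '0': s4 → s0
read '1': s0 → s3
read '1': s3 → s2
read '0': s2 → s1
read '0': s1 → s1
read '1': s1 → s6
read '1': s6 → s7
read '2': s7 → s1
read '2': s1 → s7
read '2': s7 → s1
read '0': s1 → s1
read '1': s1 → s6
read '1': s6 → s7
End state s7 is not accepting.

No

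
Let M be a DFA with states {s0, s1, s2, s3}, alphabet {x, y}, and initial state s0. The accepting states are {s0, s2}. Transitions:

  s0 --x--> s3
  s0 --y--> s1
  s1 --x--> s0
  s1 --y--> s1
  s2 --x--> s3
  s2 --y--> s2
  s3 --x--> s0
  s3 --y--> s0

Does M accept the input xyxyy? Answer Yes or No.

s0 → s3 → s0 → s3 → s0 → s1
End state s1 is not accepting.

No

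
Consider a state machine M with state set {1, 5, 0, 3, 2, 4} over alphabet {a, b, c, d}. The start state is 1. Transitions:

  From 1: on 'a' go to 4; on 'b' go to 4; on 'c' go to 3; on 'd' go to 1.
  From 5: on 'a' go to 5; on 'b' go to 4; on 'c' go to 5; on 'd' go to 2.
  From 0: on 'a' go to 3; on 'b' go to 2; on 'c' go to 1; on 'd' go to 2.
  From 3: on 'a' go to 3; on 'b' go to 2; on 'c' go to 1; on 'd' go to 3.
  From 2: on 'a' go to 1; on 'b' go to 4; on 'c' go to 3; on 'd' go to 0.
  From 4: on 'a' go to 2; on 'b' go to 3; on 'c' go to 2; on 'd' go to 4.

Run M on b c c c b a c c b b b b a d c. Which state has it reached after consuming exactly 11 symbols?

Trace: 1 -b-> 4 -c-> 2 -c-> 3 -c-> 1 -b-> 4 -a-> 2 -c-> 3 -c-> 1 -b-> 4 -b-> 3 -b-> 2
After 11 symbols: 2.

2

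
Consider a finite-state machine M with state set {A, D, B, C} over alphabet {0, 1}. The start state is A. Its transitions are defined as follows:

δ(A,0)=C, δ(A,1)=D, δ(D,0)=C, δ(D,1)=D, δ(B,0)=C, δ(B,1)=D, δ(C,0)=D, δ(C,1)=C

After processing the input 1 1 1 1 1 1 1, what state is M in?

Trace: A -1-> D -1-> D -1-> D -1-> D -1-> D -1-> D -1-> D

D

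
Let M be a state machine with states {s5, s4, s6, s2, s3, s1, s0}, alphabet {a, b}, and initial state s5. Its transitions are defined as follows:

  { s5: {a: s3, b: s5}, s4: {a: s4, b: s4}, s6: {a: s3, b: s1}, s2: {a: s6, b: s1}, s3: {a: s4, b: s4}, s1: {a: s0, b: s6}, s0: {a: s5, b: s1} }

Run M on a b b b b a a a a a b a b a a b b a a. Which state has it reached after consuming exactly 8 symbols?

Trace: s5 -a-> s3 -b-> s4 -b-> s4 -b-> s4 -b-> s4 -a-> s4 -a-> s4 -a-> s4
After 8 symbols: s4.

s4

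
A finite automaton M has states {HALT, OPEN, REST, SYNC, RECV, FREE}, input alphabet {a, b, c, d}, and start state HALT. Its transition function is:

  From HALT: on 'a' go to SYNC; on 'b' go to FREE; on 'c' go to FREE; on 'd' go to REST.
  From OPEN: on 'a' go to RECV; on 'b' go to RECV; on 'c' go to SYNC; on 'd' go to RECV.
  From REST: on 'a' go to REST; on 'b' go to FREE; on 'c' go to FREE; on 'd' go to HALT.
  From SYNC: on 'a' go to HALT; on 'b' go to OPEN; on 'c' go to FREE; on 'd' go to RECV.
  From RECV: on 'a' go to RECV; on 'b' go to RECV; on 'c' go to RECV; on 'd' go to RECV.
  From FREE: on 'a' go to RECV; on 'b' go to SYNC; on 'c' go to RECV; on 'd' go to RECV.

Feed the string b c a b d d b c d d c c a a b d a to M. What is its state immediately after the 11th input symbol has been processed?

HALT → FREE → RECV → RECV → RECV → RECV → RECV → RECV → RECV → RECV → RECV → RECV
After 11 symbols: RECV.

RECV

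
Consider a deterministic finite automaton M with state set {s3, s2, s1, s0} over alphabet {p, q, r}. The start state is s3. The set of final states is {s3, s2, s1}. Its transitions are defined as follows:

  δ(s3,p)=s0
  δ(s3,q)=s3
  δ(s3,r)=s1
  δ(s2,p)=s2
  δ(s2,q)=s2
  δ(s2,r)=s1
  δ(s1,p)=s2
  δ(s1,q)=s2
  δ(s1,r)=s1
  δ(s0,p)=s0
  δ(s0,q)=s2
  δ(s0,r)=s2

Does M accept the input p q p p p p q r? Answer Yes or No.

Yes

start at s3
read 'p': s3 → s0
read 'q': s0 → s2
read 'p': s2 → s2
read 'p': s2 → s2
read 'p': s2 → s2
read 'p': s2 → s2
read 'q': s2 → s2
read 'r': s2 → s1
End state s1 is accepting.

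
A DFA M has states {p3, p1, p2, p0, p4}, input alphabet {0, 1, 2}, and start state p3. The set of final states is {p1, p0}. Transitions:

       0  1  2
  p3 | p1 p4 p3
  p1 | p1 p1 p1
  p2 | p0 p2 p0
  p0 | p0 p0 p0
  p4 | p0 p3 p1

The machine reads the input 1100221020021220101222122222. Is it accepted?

start at p3
read '1': p3 → p4
read '1': p4 → p3
read '0': p3 → p1
read '0': p1 → p1
read '2': p1 → p1
read '2': p1 → p1
read '1': p1 → p1
read '0': p1 → p1
read '2': p1 → p1
read '0': p1 → p1
read '0': p1 → p1
read '2': p1 → p1
read '1': p1 → p1
read '2': p1 → p1
read '2': p1 → p1
read '0': p1 → p1
read '1': p1 → p1
read '0': p1 → p1
read '1': p1 → p1
read '2': p1 → p1
read '2': p1 → p1
read '2': p1 → p1
read '1': p1 → p1
read '2': p1 → p1
read '2': p1 → p1
read '2': p1 → p1
read '2': p1 → p1
read '2': p1 → p1
End state p1 is accepting.

Yes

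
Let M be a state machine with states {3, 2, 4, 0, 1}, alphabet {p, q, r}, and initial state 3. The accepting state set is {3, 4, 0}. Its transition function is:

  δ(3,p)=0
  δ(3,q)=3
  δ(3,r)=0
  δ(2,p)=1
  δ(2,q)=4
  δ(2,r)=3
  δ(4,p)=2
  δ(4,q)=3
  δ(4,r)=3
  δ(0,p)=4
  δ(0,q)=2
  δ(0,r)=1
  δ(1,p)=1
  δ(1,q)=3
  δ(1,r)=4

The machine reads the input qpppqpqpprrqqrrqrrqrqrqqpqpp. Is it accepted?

Trace: 3 -q-> 3 -p-> 0 -p-> 4 -p-> 2 -q-> 4 -p-> 2 -q-> 4 -p-> 2 -p-> 1 -r-> 4 -r-> 3 -q-> 3 -q-> 3 -r-> 0 -r-> 1 -q-> 3 -r-> 0 -r-> 1 -q-> 3 -r-> 0 -q-> 2 -r-> 3 -q-> 3 -q-> 3 -p-> 0 -q-> 2 -p-> 1 -p-> 1
End state 1 is not accepting.

No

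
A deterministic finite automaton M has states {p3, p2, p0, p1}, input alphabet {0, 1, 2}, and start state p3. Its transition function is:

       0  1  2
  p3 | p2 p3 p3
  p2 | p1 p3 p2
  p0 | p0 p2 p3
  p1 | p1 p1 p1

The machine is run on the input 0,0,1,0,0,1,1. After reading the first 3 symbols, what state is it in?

Trace: p3 -0-> p2 -0-> p1 -1-> p1
After 3 symbols: p1.

p1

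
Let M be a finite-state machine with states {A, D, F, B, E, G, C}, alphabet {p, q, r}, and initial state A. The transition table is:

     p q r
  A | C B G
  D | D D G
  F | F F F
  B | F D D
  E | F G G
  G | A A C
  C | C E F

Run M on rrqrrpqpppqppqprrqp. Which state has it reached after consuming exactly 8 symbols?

A → G → C → E → G → C → C → E → F
After 8 symbols: F.

F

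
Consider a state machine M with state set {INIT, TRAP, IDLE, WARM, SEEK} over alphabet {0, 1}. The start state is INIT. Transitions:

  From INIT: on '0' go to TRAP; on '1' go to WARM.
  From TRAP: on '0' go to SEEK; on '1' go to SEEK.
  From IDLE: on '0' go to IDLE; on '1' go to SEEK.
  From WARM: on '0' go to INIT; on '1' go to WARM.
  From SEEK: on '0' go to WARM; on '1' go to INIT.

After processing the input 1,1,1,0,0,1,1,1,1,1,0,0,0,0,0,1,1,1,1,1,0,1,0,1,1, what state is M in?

WARM

Trace: INIT -1-> WARM -1-> WARM -1-> WARM -0-> INIT -0-> TRAP -1-> SEEK -1-> INIT -1-> WARM -1-> WARM -1-> WARM -0-> INIT -0-> TRAP -0-> SEEK -0-> WARM -0-> INIT -1-> WARM -1-> WARM -1-> WARM -1-> WARM -1-> WARM -0-> INIT -1-> WARM -0-> INIT -1-> WARM -1-> WARM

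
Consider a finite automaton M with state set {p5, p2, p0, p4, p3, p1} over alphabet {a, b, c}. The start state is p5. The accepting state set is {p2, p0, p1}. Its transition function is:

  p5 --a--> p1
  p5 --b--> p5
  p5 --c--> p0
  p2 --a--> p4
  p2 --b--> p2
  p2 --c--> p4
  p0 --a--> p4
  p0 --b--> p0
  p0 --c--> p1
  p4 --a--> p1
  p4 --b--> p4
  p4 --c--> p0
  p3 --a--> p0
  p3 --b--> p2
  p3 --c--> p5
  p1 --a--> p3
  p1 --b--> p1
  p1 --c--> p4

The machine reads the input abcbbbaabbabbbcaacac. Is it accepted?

start at p5
read 'a': p5 → p1
read 'b': p1 → p1
read 'c': p1 → p4
read 'b': p4 → p4
read 'b': p4 → p4
read 'b': p4 → p4
read 'a': p4 → p1
read 'a': p1 → p3
read 'b': p3 → p2
read 'b': p2 → p2
read 'a': p2 → p4
read 'b': p4 → p4
read 'b': p4 → p4
read 'b': p4 → p4
read 'c': p4 → p0
read 'a': p0 → p4
read 'a': p4 → p1
read 'c': p1 → p4
read 'a': p4 → p1
read 'c': p1 → p4
End state p4 is not accepting.

No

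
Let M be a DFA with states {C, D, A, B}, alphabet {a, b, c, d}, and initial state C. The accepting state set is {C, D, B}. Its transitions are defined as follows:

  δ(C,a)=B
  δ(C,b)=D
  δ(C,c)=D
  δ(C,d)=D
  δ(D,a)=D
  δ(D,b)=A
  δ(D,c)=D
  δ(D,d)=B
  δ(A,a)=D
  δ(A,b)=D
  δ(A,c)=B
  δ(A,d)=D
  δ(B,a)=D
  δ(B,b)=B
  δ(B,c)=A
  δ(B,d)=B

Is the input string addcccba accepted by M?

Yes

C → B → B → B → A → B → A → D → D
End state D is accepting.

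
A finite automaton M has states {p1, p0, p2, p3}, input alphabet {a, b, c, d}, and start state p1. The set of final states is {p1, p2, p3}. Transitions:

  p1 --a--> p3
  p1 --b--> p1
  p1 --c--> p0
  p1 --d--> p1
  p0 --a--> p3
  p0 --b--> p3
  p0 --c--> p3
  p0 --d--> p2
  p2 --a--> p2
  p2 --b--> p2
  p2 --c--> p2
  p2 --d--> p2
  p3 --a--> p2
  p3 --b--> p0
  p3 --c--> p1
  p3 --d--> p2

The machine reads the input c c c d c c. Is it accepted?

Trace: p1 -c-> p0 -c-> p3 -c-> p1 -d-> p1 -c-> p0 -c-> p3
End state p3 is accepting.

Yes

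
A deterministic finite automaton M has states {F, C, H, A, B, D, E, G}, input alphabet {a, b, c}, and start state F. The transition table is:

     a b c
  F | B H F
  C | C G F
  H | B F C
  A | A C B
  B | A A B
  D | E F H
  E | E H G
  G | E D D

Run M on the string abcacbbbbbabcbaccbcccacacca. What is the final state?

Trace: F -a-> B -b-> A -c-> B -a-> A -c-> B -b-> A -b-> C -b-> G -b-> D -b-> F -a-> B -b-> A -c-> B -b-> A -a-> A -c-> B -c-> B -b-> A -c-> B -c-> B -c-> B -a-> A -c-> B -a-> A -c-> B -c-> B -a-> A

A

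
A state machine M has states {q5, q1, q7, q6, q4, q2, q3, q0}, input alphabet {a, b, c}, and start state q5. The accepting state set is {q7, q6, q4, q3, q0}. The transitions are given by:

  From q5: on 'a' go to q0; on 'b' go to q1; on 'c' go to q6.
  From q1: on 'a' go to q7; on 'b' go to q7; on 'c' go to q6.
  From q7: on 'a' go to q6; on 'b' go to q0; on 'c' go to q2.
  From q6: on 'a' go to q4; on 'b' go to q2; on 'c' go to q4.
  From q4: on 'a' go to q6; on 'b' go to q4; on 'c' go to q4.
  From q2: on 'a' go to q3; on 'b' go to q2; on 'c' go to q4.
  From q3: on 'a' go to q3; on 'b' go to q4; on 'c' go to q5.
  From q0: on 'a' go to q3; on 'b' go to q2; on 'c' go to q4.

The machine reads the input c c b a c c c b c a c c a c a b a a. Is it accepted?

Yes

start at q5
read 'c': q5 → q6
read 'c': q6 → q4
read 'b': q4 → q4
read 'a': q4 → q6
read 'c': q6 → q4
read 'c': q4 → q4
read 'c': q4 → q4
read 'b': q4 → q4
read 'c': q4 → q4
read 'a': q4 → q6
read 'c': q6 → q4
read 'c': q4 → q4
read 'a': q4 → q6
read 'c': q6 → q4
read 'a': q4 → q6
read 'b': q6 → q2
read 'a': q2 → q3
read 'a': q3 → q3
End state q3 is accepting.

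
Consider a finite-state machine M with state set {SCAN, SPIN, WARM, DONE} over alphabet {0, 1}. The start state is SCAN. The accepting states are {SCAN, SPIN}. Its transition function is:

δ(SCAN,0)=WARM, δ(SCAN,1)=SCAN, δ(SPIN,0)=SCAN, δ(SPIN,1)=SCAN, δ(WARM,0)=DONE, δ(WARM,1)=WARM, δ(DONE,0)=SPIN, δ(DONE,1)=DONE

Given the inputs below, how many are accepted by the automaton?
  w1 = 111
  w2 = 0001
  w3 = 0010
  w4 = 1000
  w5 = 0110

4

w1:
  start at SCAN
  read '1': SCAN → SCAN
  read '1': SCAN → SCAN
  read '1': SCAN → SCAN
  end SCAN, accepted
w2:
  start at SCAN
  read '0': SCAN → WARM
  read '0': WARM → DONE
  read '0': DONE → SPIN
  read '1': SPIN → SCAN
  end SCAN, accepted
w3:
  start at SCAN
  read '0': SCAN → WARM
  read '0': WARM → DONE
  read '1': DONE → DONE
  read '0': DONE → SPIN
  end SPIN, accepted
w4:
  start at SCAN
  read '1': SCAN → SCAN
  read '0': SCAN → WARM
  read '0': WARM → DONE
  read '0': DONE → SPIN
  end SPIN, accepted
w5:
  start at SCAN
  read '0': SCAN → WARM
  read '1': WARM → WARM
  read '1': WARM → WARM
  read '0': WARM → DONE
  end DONE, rejected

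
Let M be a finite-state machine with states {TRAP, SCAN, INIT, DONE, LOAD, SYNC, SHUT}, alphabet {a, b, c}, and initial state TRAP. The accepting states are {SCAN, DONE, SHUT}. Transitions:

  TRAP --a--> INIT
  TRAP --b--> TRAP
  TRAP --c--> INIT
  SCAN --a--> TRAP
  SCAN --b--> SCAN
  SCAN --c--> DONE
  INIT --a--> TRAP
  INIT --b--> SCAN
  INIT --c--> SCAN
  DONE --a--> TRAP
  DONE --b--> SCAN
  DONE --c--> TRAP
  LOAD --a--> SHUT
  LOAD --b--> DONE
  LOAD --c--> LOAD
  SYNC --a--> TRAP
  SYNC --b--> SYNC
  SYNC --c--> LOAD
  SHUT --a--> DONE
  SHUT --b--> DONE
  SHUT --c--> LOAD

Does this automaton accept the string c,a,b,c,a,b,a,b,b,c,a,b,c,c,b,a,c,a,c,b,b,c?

Yes

TRAP → INIT → TRAP → TRAP → INIT → TRAP → TRAP → INIT → SCAN → SCAN → DONE → TRAP → TRAP → INIT → SCAN → SCAN → TRAP → INIT → TRAP → INIT → SCAN → SCAN → DONE
End state DONE is accepting.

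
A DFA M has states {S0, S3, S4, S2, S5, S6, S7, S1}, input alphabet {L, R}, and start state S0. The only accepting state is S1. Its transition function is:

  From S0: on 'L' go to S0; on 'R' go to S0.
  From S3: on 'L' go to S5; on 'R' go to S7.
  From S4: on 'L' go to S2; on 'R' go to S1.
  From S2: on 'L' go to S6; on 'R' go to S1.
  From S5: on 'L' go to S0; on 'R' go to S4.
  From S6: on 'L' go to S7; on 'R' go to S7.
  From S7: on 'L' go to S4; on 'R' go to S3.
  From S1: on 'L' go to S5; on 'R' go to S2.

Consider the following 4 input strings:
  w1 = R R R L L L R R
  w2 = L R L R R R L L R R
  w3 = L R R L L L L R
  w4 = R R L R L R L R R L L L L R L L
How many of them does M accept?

w1: S0 → S0 → S0 → S0 → S0 → S0 → S0 → S0 → S0  → end S0, rejected
w2: S0 → S0 → S0 → S0 → S0 → S0 → S0 → S0 → S0 → S0 → S0  → end S0, rejected
w3: S0 → S0 → S0 → S0 → S0 → S0 → S0 → S0 → S0  → end S0, rejected
w4: S0 → S0 → S0 → S0 → S0 → S0 → S0 → S0 → S0 → S0 → S0 → S0 → S0 → S0 → S0 → S0 → S0  → end S0, rejected

0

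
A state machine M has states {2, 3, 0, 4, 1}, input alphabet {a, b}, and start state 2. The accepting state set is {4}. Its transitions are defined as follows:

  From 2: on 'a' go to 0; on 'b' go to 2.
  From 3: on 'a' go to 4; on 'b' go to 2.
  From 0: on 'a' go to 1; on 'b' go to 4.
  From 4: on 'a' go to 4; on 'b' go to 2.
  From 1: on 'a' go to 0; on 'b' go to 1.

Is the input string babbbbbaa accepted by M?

No

Trace: 2 -b-> 2 -a-> 0 -b-> 4 -b-> 2 -b-> 2 -b-> 2 -b-> 2 -a-> 0 -a-> 1
End state 1 is not accepting.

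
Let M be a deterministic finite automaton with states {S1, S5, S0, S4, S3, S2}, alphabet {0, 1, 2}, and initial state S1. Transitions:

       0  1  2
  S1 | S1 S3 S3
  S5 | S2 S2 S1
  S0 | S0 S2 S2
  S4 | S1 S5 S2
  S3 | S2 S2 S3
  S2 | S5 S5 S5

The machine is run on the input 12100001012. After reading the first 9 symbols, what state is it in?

S2

start at S1
read '1': S1 → S3
read '2': S3 → S3
read '1': S3 → S2
read '0': S2 → S5
read '0': S5 → S2
read '0': S2 → S5
read '0': S5 → S2
read '1': S2 → S5
read '0': S5 → S2
After 9 symbols: S2.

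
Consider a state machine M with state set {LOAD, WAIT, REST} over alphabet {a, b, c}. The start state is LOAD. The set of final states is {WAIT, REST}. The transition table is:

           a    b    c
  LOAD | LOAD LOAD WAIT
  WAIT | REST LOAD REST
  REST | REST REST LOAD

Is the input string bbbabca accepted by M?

LOAD → LOAD → LOAD → LOAD → LOAD → LOAD → WAIT → REST
End state REST is accepting.

Yes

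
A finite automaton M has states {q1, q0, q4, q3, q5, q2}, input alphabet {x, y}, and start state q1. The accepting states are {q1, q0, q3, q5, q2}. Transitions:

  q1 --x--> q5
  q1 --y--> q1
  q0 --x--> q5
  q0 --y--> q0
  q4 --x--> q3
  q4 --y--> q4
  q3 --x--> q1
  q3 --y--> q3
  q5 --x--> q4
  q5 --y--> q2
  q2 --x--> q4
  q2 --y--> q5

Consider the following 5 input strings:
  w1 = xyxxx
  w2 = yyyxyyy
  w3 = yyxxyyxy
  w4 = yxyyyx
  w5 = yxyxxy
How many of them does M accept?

4

w1: Trace: q1 -x-> q5 -y-> q2 -x-> q4 -x-> q3 -x-> q1  → end q1, accepted
w2: Trace: q1 -y-> q1 -y-> q1 -y-> q1 -x-> q5 -y-> q2 -y-> q5 -y-> q2  → end q2, accepted
w3: Trace: q1 -y-> q1 -y-> q1 -x-> q5 -x-> q4 -y-> q4 -y-> q4 -x-> q3 -y-> q3  → end q3, accepted
w4: Trace: q1 -y-> q1 -x-> q5 -y-> q2 -y-> q5 -y-> q2 -x-> q4  → end q4, rejected
w5: Trace: q1 -y-> q1 -x-> q5 -y-> q2 -x-> q4 -x-> q3 -y-> q3  → end q3, accepted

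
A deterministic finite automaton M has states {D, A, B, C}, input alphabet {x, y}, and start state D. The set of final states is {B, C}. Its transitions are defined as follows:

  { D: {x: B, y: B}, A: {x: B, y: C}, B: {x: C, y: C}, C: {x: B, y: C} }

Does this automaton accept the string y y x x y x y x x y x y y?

Yes

D → B → C → B → C → C → B → C → B → C → C → B → C → C
End state C is accepting.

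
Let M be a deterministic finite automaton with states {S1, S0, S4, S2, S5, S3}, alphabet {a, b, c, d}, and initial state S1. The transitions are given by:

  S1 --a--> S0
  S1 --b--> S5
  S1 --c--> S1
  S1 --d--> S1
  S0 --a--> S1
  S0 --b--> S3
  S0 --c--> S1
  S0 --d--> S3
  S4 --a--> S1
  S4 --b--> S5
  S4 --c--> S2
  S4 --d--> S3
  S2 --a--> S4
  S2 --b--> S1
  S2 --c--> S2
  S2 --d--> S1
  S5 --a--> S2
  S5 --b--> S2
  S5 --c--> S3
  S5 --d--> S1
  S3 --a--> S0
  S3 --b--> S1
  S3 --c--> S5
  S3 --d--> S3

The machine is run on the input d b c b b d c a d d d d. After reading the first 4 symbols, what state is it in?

S1

S1 → S1 → S5 → S3 → S1
After 4 symbols: S1.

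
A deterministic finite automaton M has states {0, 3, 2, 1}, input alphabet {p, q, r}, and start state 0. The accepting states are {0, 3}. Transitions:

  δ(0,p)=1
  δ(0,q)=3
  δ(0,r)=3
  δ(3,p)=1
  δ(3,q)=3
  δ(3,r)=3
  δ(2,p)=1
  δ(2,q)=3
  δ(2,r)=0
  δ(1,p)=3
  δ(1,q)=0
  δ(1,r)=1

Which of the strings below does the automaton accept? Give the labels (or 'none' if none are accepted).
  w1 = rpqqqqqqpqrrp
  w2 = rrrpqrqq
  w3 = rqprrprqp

w1:
  start at 0
  read 'r': 0 → 3
  read 'p': 3 → 1
  read 'q': 1 → 0
  read 'q': 0 → 3
  read 'q': 3 → 3
  read 'q': 3 → 3
  read 'q': 3 → 3
  read 'q': 3 → 3
  read 'p': 3 → 1
  read 'q': 1 → 0
  read 'r': 0 → 3
  read 'r': 3 → 3
  read 'p': 3 → 1
  end 1, rejected
w2:
  start at 0
  read 'r': 0 → 3
  read 'r': 3 → 3
  read 'r': 3 → 3
  read 'p': 3 → 1
  read 'q': 1 → 0
  read 'r': 0 → 3
  read 'q': 3 → 3
  read 'q': 3 → 3
  end 3, accepted
w3:
  start at 0
  read 'r': 0 → 3
  read 'q': 3 → 3
  read 'p': 3 → 1
  read 'r': 1 → 1
  read 'r': 1 → 1
  read 'p': 1 → 3
  read 'r': 3 → 3
  read 'q': 3 → 3
  read 'p': 3 → 1
  end 1, rejected

w2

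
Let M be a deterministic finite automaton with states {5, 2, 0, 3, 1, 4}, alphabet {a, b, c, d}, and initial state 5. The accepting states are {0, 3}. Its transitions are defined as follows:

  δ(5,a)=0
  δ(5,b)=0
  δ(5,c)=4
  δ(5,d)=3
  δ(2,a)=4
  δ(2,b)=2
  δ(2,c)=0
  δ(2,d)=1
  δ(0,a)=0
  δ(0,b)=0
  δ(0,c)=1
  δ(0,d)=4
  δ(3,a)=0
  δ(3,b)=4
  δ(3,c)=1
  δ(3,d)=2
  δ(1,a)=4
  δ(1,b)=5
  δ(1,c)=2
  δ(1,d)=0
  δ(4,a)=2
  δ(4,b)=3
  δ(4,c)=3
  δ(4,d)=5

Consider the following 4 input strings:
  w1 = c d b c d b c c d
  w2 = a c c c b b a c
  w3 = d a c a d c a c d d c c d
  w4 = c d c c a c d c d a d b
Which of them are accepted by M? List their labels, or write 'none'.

w4

w1:
  start at 5
  read 'c': 5 → 4
  read 'd': 4 → 5
  read 'b': 5 → 0
  read 'c': 0 → 1
  read 'd': 1 → 0
  read 'b': 0 → 0
  read 'c': 0 → 1
  read 'c': 1 → 2
  read 'd': 2 → 1
  end 1, rejected
w2:
  start at 5
  read 'a': 5 → 0
  read 'c': 0 → 1
  read 'c': 1 → 2
  read 'c': 2 → 0
  read 'b': 0 → 0
  read 'b': 0 → 0
  read 'a': 0 → 0
  read 'c': 0 → 1
  end 1, rejected
w3:
  start at 5
  read 'd': 5 → 3
  read 'a': 3 → 0
  read 'c': 0 → 1
  read 'a': 1 → 4
  read 'd': 4 → 5
  read 'c': 5 → 4
  read 'a': 4 → 2
  read 'c': 2 → 0
  read 'd': 0 → 4
  read 'd': 4 → 5
  read 'c': 5 → 4
  read 'c': 4 → 3
  read 'd': 3 → 2
  end 2, rejected
w4:
  start at 5
  read 'c': 5 → 4
  read 'd': 4 → 5
  read 'c': 5 → 4
  read 'c': 4 → 3
  read 'a': 3 → 0
  read 'c': 0 → 1
  read 'd': 1 → 0
  read 'c': 0 → 1
  read 'd': 1 → 0
  read 'a': 0 → 0
  read 'd': 0 → 4
  read 'b': 4 → 3
  end 3, accepted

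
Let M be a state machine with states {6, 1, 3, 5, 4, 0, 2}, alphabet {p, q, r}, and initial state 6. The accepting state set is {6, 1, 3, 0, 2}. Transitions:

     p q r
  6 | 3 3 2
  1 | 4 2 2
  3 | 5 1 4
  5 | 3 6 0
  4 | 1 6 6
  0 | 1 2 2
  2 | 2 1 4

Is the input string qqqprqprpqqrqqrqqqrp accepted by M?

6 → 3 → 1 → 2 → 2 → 4 → 6 → 3 → 4 → 1 → 2 → 1 → 2 → 1 → 2 → 4 → 6 → 3 → 1 → 2 → 2
End state 2 is accepting.

Yes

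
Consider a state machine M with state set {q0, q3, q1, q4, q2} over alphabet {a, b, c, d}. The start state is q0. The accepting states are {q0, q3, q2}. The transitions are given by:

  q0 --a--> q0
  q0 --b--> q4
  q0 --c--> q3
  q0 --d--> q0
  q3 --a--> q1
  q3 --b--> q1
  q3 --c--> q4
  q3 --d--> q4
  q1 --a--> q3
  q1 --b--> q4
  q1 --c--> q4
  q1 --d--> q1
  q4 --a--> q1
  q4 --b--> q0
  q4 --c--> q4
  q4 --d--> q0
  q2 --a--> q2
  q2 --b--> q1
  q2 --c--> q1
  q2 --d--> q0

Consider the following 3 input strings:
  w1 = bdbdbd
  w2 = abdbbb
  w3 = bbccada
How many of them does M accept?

w1: q0 → q4 → q0 → q4 → q0 → q4 → q0  → end q0, accepted
w2: q0 → q0 → q4 → q0 → q4 → q0 → q4  → end q4, rejected
w3: q0 → q4 → q0 → q3 → q4 → q1 → q1 → q3  → end q3, accepted

2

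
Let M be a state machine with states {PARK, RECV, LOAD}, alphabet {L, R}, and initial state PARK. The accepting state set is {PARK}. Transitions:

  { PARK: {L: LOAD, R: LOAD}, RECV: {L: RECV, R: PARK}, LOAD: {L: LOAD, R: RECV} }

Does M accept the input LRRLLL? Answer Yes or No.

Trace: PARK -L-> LOAD -R-> RECV -R-> PARK -L-> LOAD -L-> LOAD -L-> LOAD
End state LOAD is not accepting.

No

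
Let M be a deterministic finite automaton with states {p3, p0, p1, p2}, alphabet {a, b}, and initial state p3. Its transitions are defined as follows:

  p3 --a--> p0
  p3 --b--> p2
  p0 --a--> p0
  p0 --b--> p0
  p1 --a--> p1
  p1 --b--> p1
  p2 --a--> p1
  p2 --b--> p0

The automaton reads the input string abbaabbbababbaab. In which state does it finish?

p3 → p0 → p0 → p0 → p0 → p0 → p0 → p0 → p0 → p0 → p0 → p0 → p0 → p0 → p0 → p0 → p0

p0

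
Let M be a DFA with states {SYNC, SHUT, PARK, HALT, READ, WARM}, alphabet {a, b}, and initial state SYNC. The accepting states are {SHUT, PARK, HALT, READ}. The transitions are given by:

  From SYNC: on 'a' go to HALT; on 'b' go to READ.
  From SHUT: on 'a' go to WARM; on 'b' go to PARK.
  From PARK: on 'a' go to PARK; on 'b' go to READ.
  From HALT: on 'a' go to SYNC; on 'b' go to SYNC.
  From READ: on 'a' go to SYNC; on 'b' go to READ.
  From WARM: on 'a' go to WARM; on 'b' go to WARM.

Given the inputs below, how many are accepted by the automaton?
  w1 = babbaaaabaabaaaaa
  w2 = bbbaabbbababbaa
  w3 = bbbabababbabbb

w1: SYNC → READ → SYNC → READ → READ → SYNC → HALT → SYNC → HALT → SYNC → HALT → SYNC → READ → SYNC → HALT → SYNC → HALT → SYNC  → end SYNC, rejected
w2: SYNC → READ → READ → READ → SYNC → HALT → SYNC → READ → READ → SYNC → READ → SYNC → READ → READ → SYNC → HALT  → end HALT, accepted
w3: SYNC → READ → READ → READ → SYNC → READ → SYNC → READ → SYNC → READ → READ → SYNC → READ → READ → READ  → end READ, accepted

2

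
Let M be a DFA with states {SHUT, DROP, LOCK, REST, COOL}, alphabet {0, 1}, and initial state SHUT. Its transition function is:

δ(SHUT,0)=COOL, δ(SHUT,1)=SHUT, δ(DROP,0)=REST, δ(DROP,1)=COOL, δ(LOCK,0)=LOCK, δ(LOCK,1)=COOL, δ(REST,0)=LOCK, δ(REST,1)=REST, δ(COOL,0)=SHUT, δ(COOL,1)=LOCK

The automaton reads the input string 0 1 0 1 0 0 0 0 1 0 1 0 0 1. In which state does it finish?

start at SHUT
read '0': SHUT → COOL
read '1': COOL → LOCK
read '0': LOCK → LOCK
read '1': LOCK → COOL
read '0': COOL → SHUT
read '0': SHUT → COOL
read '0': COOL → SHUT
read '0': SHUT → COOL
read '1': COOL → LOCK
read '0': LOCK → LOCK
read '1': LOCK → COOL
read '0': COOL → SHUT
read '0': SHUT → COOL
read '1': COOL → LOCK

LOCK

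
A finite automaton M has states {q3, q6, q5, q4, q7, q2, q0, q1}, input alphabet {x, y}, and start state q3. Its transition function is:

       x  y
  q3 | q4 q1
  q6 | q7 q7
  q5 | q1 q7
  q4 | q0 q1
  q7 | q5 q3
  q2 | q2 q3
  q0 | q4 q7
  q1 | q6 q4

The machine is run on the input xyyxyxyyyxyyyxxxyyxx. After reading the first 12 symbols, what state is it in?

start at q3
read 'x': q3 → q4
read 'y': q4 → q1
read 'y': q1 → q4
read 'x': q4 → q0
read 'y': q0 → q7
read 'x': q7 → q5
read 'y': q5 → q7
read 'y': q7 → q3
read 'y': q3 → q1
read 'x': q1 → q6
read 'y': q6 → q7
read 'y': q7 → q3
After 12 symbols: q3.

q3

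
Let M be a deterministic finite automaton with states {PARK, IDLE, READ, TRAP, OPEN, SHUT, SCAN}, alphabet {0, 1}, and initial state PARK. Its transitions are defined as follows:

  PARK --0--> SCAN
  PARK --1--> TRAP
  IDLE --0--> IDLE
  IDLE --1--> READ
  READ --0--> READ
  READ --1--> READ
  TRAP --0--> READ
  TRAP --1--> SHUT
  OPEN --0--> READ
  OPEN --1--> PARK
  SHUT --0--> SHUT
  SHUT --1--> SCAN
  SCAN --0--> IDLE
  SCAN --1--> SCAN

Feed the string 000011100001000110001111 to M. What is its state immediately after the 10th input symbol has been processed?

READ

start at PARK
read '0': PARK → SCAN
read '0': SCAN → IDLE
read '0': IDLE → IDLE
read '0': IDLE → IDLE
read '1': IDLE → READ
read '1': READ → READ
read '1': READ → READ
read '0': READ → READ
read '0': READ → READ
read '0': READ → READ
After 10 symbols: READ.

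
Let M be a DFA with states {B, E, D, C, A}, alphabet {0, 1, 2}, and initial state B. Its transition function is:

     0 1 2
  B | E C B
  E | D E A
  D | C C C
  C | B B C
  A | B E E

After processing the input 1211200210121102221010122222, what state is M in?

C

B → C → C → B → C → C → B → E → A → E → D → C → C → B → C → B → B → B → B → C → B → C → B → C → C → C → C → C → C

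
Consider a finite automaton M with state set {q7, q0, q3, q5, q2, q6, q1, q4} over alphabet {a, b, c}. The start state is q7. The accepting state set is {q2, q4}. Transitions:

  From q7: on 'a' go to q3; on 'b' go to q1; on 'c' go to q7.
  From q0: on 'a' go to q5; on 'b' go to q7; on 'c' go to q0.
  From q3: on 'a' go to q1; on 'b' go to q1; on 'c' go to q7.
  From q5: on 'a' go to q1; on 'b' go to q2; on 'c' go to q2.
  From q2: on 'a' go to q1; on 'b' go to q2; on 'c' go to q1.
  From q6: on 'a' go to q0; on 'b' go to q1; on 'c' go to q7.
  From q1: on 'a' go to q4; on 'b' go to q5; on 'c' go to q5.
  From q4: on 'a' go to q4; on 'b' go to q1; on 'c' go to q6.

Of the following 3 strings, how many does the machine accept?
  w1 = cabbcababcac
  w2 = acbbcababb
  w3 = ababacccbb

w1: Trace: q7 -c-> q7 -a-> q3 -b-> q1 -b-> q5 -c-> q2 -a-> q1 -b-> q5 -a-> q1 -b-> q5 -c-> q2 -a-> q1 -c-> q5  → end q5, rejected
w2: Trace: q7 -a-> q3 -c-> q7 -b-> q1 -b-> q5 -c-> q2 -a-> q1 -b-> q5 -a-> q1 -b-> q5 -b-> q2  → end q2, accepted
w3: Trace: q7 -a-> q3 -b-> q1 -a-> q4 -b-> q1 -a-> q4 -c-> q6 -c-> q7 -c-> q7 -b-> q1 -b-> q5  → end q5, rejected

1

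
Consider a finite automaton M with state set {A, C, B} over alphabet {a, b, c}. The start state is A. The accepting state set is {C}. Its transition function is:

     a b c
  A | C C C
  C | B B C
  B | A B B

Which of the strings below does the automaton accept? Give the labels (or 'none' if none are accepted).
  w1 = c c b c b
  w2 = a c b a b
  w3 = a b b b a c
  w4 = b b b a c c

w2, w3, w4

w1:
  start at A
  read 'c': A → C
  read 'c': C → C
  read 'b': C → B
  read 'c': B → B
  read 'b': B → B
  end B, rejected
w2:
  start at A
  read 'a': A → C
  read 'c': C → C
  read 'b': C → B
  read 'a': B → A
  read 'b': A → C
  end C, accepted
w3:
  start at A
  read 'a': A → C
  read 'b': C → B
  read 'b': B → B
  read 'b': B → B
  read 'a': B → A
  read 'c': A → C
  end C, accepted
w4:
  start at A
  read 'b': A → C
  read 'b': C → B
  read 'b': B → B
  read 'a': B → A
  read 'c': A → C
  read 'c': C → C
  end C, accepted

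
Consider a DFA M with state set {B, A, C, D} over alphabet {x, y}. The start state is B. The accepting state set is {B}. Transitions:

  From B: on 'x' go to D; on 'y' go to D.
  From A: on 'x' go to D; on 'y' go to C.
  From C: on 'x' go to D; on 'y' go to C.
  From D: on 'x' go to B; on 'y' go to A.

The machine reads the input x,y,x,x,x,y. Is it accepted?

start at B
read 'x': B → D
read 'y': D → A
read 'x': A → D
read 'x': D → B
read 'x': B → D
read 'y': D → A
End state A is not accepting.

No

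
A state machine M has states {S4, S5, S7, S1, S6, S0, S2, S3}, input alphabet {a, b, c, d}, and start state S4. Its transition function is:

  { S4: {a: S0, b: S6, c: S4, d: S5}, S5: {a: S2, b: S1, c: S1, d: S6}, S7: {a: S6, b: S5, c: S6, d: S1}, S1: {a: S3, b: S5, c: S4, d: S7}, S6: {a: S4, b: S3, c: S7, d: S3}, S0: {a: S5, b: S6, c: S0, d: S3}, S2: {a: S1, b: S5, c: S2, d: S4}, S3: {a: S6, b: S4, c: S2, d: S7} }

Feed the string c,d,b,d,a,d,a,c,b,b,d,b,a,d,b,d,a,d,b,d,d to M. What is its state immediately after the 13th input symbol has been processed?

start at S4
read 'c': S4 → S4
read 'd': S4 → S5
read 'b': S5 → S1
read 'd': S1 → S7
read 'a': S7 → S6
read 'd': S6 → S3
read 'a': S3 → S6
read 'c': S6 → S7
read 'b': S7 → S5
read 'b': S5 → S1
read 'd': S1 → S7
read 'b': S7 → S5
read 'a': S5 → S2
After 13 symbols: S2.

S2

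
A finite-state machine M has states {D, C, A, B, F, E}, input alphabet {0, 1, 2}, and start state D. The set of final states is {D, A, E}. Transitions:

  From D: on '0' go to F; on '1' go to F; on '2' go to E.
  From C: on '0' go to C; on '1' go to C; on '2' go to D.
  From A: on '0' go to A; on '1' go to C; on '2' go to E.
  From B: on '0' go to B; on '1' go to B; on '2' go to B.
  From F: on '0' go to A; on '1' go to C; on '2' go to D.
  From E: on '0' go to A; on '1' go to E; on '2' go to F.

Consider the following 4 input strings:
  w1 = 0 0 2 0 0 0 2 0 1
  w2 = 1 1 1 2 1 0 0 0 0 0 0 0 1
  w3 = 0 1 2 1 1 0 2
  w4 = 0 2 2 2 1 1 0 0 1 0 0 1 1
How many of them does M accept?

w1: Trace: D -0-> F -0-> A -2-> E -0-> A -0-> A -0-> A -2-> E -0-> A -1-> C  → end C, rejected
w2: Trace: D -1-> F -1-> C -1-> C -2-> D -1-> F -0-> A -0-> A -0-> A -0-> A -0-> A -0-> A -0-> A -1-> C  → end C, rejected
w3: Trace: D -0-> F -1-> C -2-> D -1-> F -1-> C -0-> C -2-> D  → end D, accepted
w4: Trace: D -0-> F -2-> D -2-> E -2-> F -1-> C -1-> C -0-> C -0-> C -1-> C -0-> C -0-> C -1-> C -1-> C  → end C, rejected

1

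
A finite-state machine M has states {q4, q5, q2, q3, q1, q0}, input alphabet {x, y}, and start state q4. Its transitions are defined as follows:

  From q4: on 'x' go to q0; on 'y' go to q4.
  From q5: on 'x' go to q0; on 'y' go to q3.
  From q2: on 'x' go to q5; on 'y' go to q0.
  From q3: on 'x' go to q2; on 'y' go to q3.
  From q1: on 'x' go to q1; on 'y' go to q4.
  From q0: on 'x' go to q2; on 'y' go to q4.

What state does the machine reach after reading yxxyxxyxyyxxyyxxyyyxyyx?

start at q4
read 'y': q4 → q4
read 'x': q4 → q0
read 'x': q0 → q2
read 'y': q2 → q0
read 'x': q0 → q2
read 'x': q2 → q5
read 'y': q5 → q3
read 'x': q3 → q2
read 'y': q2 → q0
read 'y': q0 → q4
read 'x': q4 → q0
read 'x': q0 → q2
read 'y': q2 → q0
read 'y': q0 → q4
read 'x': q4 → q0
read 'x': q0 → q2
read 'y': q2 → q0
read 'y': q0 → q4
read 'y': q4 → q4
read 'x': q4 → q0
read 'y': q0 → q4
read 'y': q4 → q4
read 'x': q4 → q0

q0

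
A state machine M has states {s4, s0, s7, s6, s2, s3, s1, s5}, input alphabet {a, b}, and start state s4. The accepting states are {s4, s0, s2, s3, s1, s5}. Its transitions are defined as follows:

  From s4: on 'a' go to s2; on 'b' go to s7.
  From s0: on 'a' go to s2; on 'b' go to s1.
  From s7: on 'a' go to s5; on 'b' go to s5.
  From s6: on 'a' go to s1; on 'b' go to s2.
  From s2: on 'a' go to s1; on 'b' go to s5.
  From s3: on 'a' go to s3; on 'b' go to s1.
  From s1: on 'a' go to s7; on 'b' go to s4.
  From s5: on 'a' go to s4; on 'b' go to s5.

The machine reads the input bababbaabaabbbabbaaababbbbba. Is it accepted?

start at s4
read 'b': s4 → s7
read 'a': s7 → s5
read 'b': s5 → s5
read 'a': s5 → s4
read 'b': s4 → s7
read 'b': s7 → s5
read 'a': s5 → s4
read 'a': s4 → s2
read 'b': s2 → s5
read 'a': s5 → s4
read 'a': s4 → s2
read 'b': s2 → s5
read 'b': s5 → s5
read 'b': s5 → s5
read 'a': s5 → s4
read 'b': s4 → s7
read 'b': s7 → s5
read 'a': s5 → s4
read 'a': s4 → s2
read 'a': s2 → s1
read 'b': s1 → s4
read 'a': s4 → s2
read 'b': s2 → s5
read 'b': s5 → s5
read 'b': s5 → s5
read 'b': s5 → s5
read 'b': s5 → s5
read 'a': s5 → s4
End state s4 is accepting.

Yes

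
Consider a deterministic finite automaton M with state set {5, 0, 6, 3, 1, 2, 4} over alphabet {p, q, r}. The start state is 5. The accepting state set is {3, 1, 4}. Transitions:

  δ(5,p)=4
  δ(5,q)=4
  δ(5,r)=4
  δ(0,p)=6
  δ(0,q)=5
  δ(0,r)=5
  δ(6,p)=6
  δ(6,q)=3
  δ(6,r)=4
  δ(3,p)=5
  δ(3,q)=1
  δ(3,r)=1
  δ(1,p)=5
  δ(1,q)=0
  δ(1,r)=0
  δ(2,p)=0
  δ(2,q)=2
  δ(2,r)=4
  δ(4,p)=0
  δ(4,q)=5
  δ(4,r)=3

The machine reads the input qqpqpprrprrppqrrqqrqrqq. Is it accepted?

Yes

Trace: 5 -q-> 4 -q-> 5 -p-> 4 -q-> 5 -p-> 4 -p-> 0 -r-> 5 -r-> 4 -p-> 0 -r-> 5 -r-> 4 -p-> 0 -p-> 6 -q-> 3 -r-> 1 -r-> 0 -q-> 5 -q-> 4 -r-> 3 -q-> 1 -r-> 0 -q-> 5 -q-> 4
End state 4 is accepting.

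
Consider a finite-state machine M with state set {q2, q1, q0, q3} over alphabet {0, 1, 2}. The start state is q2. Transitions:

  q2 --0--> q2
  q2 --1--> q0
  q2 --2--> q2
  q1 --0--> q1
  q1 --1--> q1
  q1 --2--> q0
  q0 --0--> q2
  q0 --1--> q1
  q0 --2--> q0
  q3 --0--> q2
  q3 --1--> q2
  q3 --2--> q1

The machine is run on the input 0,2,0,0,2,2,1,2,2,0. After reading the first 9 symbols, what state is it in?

q0

q2 → q2 → q2 → q2 → q2 → q2 → q2 → q0 → q0 → q0
After 9 symbols: q0.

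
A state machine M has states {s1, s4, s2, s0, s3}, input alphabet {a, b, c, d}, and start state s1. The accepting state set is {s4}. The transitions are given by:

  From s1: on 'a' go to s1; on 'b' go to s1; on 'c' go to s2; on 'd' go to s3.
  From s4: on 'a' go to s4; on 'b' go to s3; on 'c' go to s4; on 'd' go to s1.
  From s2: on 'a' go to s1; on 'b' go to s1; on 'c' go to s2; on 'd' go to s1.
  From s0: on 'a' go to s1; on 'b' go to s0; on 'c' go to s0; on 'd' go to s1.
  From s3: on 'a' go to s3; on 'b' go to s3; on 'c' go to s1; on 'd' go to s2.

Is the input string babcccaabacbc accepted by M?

No

s1 → s1 → s1 → s1 → s2 → s2 → s2 → s1 → s1 → s1 → s1 → s2 → s1 → s2
End state s2 is not accepting.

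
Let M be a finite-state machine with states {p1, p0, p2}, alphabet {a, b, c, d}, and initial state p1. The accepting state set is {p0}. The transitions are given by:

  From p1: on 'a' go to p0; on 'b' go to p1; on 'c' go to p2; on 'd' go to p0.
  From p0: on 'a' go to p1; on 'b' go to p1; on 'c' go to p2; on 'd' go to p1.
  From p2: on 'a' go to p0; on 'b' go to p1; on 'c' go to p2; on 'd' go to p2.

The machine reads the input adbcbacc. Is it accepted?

start at p1
read 'a': p1 → p0
read 'd': p0 → p1
read 'b': p1 → p1
read 'c': p1 → p2
read 'b': p2 → p1
read 'a': p1 → p0
read 'c': p0 → p2
read 'c': p2 → p2
End state p2 is not accepting.

No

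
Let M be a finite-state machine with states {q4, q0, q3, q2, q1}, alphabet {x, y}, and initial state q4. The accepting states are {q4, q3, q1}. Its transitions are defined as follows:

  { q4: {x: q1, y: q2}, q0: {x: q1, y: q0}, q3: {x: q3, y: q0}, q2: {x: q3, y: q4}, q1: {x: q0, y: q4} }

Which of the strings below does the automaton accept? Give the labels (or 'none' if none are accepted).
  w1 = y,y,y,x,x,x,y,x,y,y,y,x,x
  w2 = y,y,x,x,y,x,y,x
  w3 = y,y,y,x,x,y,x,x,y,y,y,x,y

w1: q4 → q2 → q4 → q2 → q3 → q3 → q3 → q0 → q1 → q4 → q2 → q4 → q1 → q0  → end q0, rejected
w2: q4 → q2 → q4 → q1 → q0 → q0 → q1 → q4 → q1  → end q1, accepted
w3: q4 → q2 → q4 → q2 → q3 → q3 → q0 → q1 → q0 → q0 → q0 → q0 → q1 → q4  → end q4, accepted

w2, w3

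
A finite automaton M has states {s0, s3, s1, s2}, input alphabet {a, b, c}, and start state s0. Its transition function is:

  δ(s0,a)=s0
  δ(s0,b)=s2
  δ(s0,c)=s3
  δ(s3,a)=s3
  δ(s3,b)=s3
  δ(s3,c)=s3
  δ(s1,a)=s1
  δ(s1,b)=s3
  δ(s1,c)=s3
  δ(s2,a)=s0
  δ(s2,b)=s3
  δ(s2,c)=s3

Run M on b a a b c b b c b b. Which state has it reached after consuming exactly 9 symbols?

s3

Trace: s0 -b-> s2 -a-> s0 -a-> s0 -b-> s2 -c-> s3 -b-> s3 -b-> s3 -c-> s3 -b-> s3
After 9 symbols: s3.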